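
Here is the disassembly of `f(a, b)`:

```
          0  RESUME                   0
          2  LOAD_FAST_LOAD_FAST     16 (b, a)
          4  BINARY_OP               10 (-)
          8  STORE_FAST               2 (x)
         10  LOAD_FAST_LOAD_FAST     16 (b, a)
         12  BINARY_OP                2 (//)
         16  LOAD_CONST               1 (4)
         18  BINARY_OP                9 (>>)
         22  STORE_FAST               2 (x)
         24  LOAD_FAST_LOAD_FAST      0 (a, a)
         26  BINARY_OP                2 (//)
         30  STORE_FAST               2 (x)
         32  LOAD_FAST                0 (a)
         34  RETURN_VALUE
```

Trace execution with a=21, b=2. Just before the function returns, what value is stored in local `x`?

LOAD_FAST_LOAD_FAST b,a → push 2,21. Stack: [2, 21]
BINARY_OP - → 2 - 21 = -19. Stack: [-19]
STORE_FAST x → x=-19. Stack: []
LOAD_FAST_LOAD_FAST b,a → push 2,21. Stack: [2, 21]
BINARY_OP // → 2 // 21 = 0. Stack: [0]
LOAD_CONST → push 4. Stack: [0, 4]
BINARY_OP >> → 0 >> 4 = 0. Stack: [0]
STORE_FAST x → x=0. Stack: []
LOAD_FAST_LOAD_FAST a,a → push 21,21. Stack: [21, 21]
BINARY_OP // → 21 // 21 = 1. Stack: [1]
STORE_FAST x → x=1. Stack: []
LOAD_FAST a → push 21. Stack: [21]
RETURN_VALUE → return 21.

1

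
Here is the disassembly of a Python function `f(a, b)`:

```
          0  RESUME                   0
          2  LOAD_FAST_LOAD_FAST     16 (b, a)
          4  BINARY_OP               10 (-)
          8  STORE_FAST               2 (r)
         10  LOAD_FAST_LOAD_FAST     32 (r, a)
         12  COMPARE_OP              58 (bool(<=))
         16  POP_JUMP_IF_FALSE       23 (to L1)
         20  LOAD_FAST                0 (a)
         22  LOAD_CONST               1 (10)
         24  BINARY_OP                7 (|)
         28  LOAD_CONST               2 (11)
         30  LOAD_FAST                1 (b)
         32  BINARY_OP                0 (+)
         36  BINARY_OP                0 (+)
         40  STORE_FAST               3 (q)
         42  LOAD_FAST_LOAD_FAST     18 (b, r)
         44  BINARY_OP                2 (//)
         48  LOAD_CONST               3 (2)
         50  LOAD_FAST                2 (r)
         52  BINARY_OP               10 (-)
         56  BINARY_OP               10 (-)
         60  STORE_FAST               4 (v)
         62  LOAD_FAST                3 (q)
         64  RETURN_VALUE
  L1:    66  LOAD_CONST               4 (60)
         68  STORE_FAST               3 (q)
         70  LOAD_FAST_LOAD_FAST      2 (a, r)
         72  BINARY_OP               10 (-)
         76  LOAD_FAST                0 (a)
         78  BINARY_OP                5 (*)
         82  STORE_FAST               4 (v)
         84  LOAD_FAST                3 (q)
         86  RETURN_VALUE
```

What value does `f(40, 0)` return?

LOAD_FAST_LOAD_FAST b,a → push 0,40. Stack: [0, 40]
BINARY_OP - → 0 - 40 = -40. Stack: [-40]
STORE_FAST r → r=-40. Stack: []
LOAD_FAST_LOAD_FAST r,a → push -40,40. Stack: [-40, 40]
COMPARE_OP bool(<=) → -40 vs 40 = True. Stack: [True]
POP_JUMP_IF_FALSE → pop True; no jump. Stack: []
LOAD_FAST a → push 40. Stack: [40]
LOAD_CONST → push 10. Stack: [40, 10]
BINARY_OP | → 40 | 10 = 42. Stack: [42]
LOAD_CONST → push 11. Stack: [42, 11]
LOAD_FAST b → push 0. Stack: [42, 11, 0]
BINARY_OP + → 11 + 0 = 11. Stack: [42, 11]
BINARY_OP + → 42 + 11 = 53. Stack: [53]
STORE_FAST q → q=53. Stack: []
LOAD_FAST_LOAD_FAST b,r → push 0,-40. Stack: [0, -40]
BINARY_OP // → 0 // -40 = 0. Stack: [0]
LOAD_CONST → push 2. Stack: [0, 2]
LOAD_FAST r → push -40. Stack: [0, 2, -40]
BINARY_OP - → 2 - -40 = 42. Stack: [0, 42]
BINARY_OP - → 0 - 42 = -42. Stack: [-42]
STORE_FAST v → v=-42. Stack: []
LOAD_FAST q → push 53. Stack: [53]
RETURN_VALUE → return 53.

53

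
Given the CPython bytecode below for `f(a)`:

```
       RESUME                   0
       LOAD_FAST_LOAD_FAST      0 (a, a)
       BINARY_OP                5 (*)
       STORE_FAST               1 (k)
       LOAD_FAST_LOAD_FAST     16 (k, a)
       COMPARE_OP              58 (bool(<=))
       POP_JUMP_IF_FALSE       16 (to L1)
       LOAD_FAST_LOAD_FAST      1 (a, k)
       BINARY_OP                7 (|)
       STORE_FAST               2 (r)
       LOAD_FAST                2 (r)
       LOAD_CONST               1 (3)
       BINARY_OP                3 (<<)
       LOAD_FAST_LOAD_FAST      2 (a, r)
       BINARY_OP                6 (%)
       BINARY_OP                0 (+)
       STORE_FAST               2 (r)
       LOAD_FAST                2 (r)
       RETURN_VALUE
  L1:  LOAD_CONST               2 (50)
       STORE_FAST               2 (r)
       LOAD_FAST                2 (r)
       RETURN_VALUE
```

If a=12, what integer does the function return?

50

LOAD_FAST_LOAD_FAST a,a → push 12,12. Stack: [12, 12]
BINARY_OP * → 12 * 12 = 144. Stack: [144]
STORE_FAST k → k=144. Stack: []
LOAD_FAST_LOAD_FAST k,a → push 144,12. Stack: [144, 12]
COMPARE_OP bool(<=) → 144 vs 12 = False. Stack: [False]
POP_JUMP_IF_FALSE → pop False; jump. Stack: []
LOAD_CONST → push 50. Stack: [50]
STORE_FAST r → r=50. Stack: []
LOAD_FAST r → push 50. Stack: [50]
RETURN_VALUE → return 50.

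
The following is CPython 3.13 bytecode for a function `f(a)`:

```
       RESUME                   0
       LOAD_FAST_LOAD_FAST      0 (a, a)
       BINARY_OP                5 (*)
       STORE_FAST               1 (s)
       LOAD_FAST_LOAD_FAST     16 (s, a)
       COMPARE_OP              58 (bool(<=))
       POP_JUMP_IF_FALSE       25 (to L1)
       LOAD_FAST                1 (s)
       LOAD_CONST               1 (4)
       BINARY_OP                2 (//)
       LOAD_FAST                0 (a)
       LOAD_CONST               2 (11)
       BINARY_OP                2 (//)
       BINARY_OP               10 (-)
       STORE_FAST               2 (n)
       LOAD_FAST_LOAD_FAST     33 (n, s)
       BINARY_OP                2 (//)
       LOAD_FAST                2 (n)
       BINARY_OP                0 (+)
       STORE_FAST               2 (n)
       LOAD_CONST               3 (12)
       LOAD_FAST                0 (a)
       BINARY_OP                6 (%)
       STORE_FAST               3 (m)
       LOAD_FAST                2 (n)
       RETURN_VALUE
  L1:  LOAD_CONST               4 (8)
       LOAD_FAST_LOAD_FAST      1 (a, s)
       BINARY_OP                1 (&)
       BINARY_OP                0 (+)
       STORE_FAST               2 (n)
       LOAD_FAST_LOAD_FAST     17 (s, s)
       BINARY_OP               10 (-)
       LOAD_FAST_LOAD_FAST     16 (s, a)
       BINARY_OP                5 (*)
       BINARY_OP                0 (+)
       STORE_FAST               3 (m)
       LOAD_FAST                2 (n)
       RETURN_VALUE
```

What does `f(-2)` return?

12

LOAD_FAST_LOAD_FAST a,a → push -2,-2. Stack: [-2, -2]
BINARY_OP * → -2 * -2 = 4. Stack: [4]
STORE_FAST s → s=4. Stack: []
LOAD_FAST_LOAD_FAST s,a → push 4,-2. Stack: [4, -2]
COMPARE_OP bool(<=) → 4 vs -2 = False. Stack: [False]
POP_JUMP_IF_FALSE → pop False; jump. Stack: []
LOAD_CONST → push 8. Stack: [8]
LOAD_FAST_LOAD_FAST a,s → push -2,4. Stack: [8, -2, 4]
BINARY_OP & → -2 & 4 = 4. Stack: [8, 4]
BINARY_OP + → 8 + 4 = 12. Stack: [12]
STORE_FAST n → n=12. Stack: []
LOAD_FAST_LOAD_FAST s,s → push 4,4. Stack: [4, 4]
BINARY_OP - → 4 - 4 = 0. Stack: [0]
LOAD_FAST_LOAD_FAST s,a → push 4,-2. Stack: [0, 4, -2]
BINARY_OP * → 4 * -2 = -8. Stack: [0, -8]
BINARY_OP + → 0 + -8 = -8. Stack: [-8]
STORE_FAST m → m=-8. Stack: []
LOAD_FAST n → push 12. Stack: [12]
RETURN_VALUE → return 12.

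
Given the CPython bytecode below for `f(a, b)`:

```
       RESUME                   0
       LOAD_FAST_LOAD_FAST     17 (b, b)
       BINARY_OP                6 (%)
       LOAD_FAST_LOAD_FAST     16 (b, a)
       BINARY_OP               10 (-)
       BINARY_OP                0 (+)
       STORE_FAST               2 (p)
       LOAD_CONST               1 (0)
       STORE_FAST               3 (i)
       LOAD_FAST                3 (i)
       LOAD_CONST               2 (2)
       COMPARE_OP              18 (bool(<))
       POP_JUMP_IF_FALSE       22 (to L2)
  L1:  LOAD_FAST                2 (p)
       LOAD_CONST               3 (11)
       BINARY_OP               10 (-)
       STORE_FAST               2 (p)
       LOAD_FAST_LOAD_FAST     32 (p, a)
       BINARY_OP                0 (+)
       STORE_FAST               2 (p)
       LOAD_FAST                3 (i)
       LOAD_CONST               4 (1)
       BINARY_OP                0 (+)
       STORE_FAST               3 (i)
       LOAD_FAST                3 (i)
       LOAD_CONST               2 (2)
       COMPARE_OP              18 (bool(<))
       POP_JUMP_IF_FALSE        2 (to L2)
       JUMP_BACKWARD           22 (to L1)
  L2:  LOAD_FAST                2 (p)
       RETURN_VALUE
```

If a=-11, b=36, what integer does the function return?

LOAD_FAST_LOAD_FAST b,b → push 36,36. Stack: [36, 36]
BINARY_OP % → 36 % 36 = 0. Stack: [0]
LOAD_FAST_LOAD_FAST b,a → push 36,-11. Stack: [0, 36, -11]
BINARY_OP - → 36 - -11 = 47. Stack: [0, 47]
BINARY_OP + → 0 + 47 = 47. Stack: [47]
STORE_FAST p → p=47. Stack: []
LOAD_CONST → push 0. Stack: [0]
STORE_FAST i → i=0. Stack: []
LOAD_FAST i → push 0. Stack: [0]
LOAD_CONST → push 2. Stack: [0, 2]
COMPARE_OP bool(<) → 0 vs 2 = True. Stack: [True]
POP_JUMP_IF_FALSE → pop True; no jump. Stack: []
LOAD_FAST p → push 47. Stack: [47]
LOAD_CONST → push 11. Stack: [47, 11]
BINARY_OP - → 47 - 11 = 36. Stack: [36]
STORE_FAST p → p=36. Stack: []
LOAD_FAST_LOAD_FAST p,a → push 36,-11. Stack: [36, -11]
BINARY_OP + → 36 + -11 = 25. Stack: [25]
STORE_FAST p → p=25. Stack: []
LOAD_FAST i → push 0. Stack: [0]
LOAD_CONST → push 1. Stack: [0, 1]
BINARY_OP + → 0 + 1 = 1. Stack: [1]
STORE_FAST i → i=1. Stack: []
LOAD_FAST i → push 1. Stack: [1]
LOAD_CONST → push 2. Stack: [1, 2]
COMPARE_OP bool(<) → 1 vs 2 = True. Stack: [True]
POP_JUMP_IF_FALSE → pop True; no jump. Stack: []
LOAD_FAST p → push 25. Stack: [25]
LOAD_CONST → push 11. Stack: [25, 11]
BINARY_OP - → 25 - 11 = 14. Stack: [14]
STORE_FAST p → p=14. Stack: []
LOAD_FAST_LOAD_FAST p,a → push 14,-11. Stack: [14, -11]
BINARY_OP + → 14 + -11 = 3. Stack: [3]
STORE_FAST p → p=3. Stack: []
LOAD_FAST i → push 1. Stack: [1]
LOAD_CONST → push 1. Stack: [1, 1]
BINARY_OP + → 1 + 1 = 2. Stack: [2]
STORE_FAST i → i=2. Stack: []
LOAD_FAST i → push 2. Stack: [2]
LOAD_CONST → push 2. Stack: [2, 2]
COMPARE_OP bool(<) → 2 vs 2 = False. Stack: [False]
POP_JUMP_IF_FALSE → pop False; jump. Stack: []
LOAD_FAST p → push 3. Stack: [3]
RETURN_VALUE → return 3.

3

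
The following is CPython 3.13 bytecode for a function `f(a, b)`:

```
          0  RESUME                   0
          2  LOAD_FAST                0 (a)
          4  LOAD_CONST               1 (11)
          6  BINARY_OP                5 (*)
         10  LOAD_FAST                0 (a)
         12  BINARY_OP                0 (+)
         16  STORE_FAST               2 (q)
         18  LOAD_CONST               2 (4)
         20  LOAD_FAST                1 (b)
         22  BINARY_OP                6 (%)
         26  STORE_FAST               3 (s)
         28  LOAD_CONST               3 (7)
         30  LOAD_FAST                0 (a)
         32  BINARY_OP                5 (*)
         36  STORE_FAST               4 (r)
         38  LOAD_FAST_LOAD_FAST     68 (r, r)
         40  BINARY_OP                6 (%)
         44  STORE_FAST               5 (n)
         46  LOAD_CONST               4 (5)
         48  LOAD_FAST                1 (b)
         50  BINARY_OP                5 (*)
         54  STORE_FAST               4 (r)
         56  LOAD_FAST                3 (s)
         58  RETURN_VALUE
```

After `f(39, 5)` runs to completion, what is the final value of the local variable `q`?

468

LOAD_FAST a → push 39. Stack: [39]
LOAD_CONST → push 11. Stack: [39, 11]
BINARY_OP * → 39 * 11 = 429. Stack: [429]
LOAD_FAST a → push 39. Stack: [429, 39]
BINARY_OP + → 429 + 39 = 468. Stack: [468]
STORE_FAST q → q=468. Stack: []
LOAD_CONST → push 4. Stack: [4]
LOAD_FAST b → push 5. Stack: [4, 5]
BINARY_OP % → 4 % 5 = 4. Stack: [4]
STORE_FAST s → s=4. Stack: []
LOAD_CONST → push 7. Stack: [7]
LOAD_FAST a → push 39. Stack: [7, 39]
BINARY_OP * → 7 * 39 = 273. Stack: [273]
STORE_FAST r → r=273. Stack: []
LOAD_FAST_LOAD_FAST r,r → push 273,273. Stack: [273, 273]
BINARY_OP % → 273 % 273 = 0. Stack: [0]
STORE_FAST n → n=0. Stack: []
LOAD_CONST → push 5. Stack: [5]
LOAD_FAST b → push 5. Stack: [5, 5]
BINARY_OP * → 5 * 5 = 25. Stack: [25]
STORE_FAST r → r=25. Stack: []
LOAD_FAST s → push 4. Stack: [4]
RETURN_VALUE → return 4.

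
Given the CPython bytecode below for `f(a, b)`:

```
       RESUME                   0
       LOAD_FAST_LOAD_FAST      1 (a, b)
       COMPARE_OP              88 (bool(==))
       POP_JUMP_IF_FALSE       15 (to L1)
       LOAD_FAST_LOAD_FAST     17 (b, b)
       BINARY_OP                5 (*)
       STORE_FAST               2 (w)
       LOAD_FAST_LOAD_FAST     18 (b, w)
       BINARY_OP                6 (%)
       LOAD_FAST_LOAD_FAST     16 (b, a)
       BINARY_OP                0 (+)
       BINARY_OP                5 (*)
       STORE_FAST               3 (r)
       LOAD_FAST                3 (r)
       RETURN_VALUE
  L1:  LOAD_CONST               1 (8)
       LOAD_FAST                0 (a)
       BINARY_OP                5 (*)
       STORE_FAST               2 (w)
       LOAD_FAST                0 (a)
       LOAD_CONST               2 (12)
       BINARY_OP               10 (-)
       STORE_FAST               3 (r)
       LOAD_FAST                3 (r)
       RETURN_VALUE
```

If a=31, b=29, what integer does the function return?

LOAD_FAST_LOAD_FAST a,b → push 31,29. Stack: [31, 29]
COMPARE_OP bool(==) → 31 vs 29 = False. Stack: [False]
POP_JUMP_IF_FALSE → pop False; jump. Stack: []
LOAD_CONST → push 8. Stack: [8]
LOAD_FAST a → push 31. Stack: [8, 31]
BINARY_OP * → 8 * 31 = 248. Stack: [248]
STORE_FAST w → w=248. Stack: []
LOAD_FAST a → push 31. Stack: [31]
LOAD_CONST → push 12. Stack: [31, 12]
BINARY_OP - → 31 - 12 = 19. Stack: [19]
STORE_FAST r → r=19. Stack: []
LOAD_FAST r → push 19. Stack: [19]
RETURN_VALUE → return 19.

19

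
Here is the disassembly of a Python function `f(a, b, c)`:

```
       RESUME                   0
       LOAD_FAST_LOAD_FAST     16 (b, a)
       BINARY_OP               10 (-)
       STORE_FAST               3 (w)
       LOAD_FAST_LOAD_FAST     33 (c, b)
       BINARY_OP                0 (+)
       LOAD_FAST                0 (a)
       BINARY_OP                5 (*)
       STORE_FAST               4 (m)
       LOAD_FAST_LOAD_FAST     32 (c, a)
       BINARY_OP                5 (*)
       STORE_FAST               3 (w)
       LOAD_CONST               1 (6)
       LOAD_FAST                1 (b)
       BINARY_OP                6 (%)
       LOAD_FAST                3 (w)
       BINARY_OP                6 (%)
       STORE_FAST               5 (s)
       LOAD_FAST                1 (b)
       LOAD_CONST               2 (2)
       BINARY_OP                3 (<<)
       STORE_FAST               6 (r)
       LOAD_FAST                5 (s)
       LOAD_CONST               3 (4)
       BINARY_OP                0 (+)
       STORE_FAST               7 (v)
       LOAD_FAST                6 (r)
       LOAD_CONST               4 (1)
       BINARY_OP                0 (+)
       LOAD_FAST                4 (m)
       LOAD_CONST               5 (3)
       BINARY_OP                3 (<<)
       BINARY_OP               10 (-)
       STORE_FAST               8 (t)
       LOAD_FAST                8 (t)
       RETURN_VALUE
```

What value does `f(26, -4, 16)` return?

-2511

LOAD_FAST_LOAD_FAST b,a → push -4,26. Stack: [-4, 26]
BINARY_OP - → -4 - 26 = -30. Stack: [-30]
STORE_FAST w → w=-30. Stack: []
LOAD_FAST_LOAD_FAST c,b → push 16,-4. Stack: [16, -4]
BINARY_OP + → 16 + -4 = 12. Stack: [12]
LOAD_FAST a → push 26. Stack: [12, 26]
BINARY_OP * → 12 * 26 = 312. Stack: [312]
STORE_FAST m → m=312. Stack: []
LOAD_FAST_LOAD_FAST c,a → push 16,26. Stack: [16, 26]
BINARY_OP * → 16 * 26 = 416. Stack: [416]
STORE_FAST w → w=416. Stack: []
LOAD_CONST → push 6. Stack: [6]
LOAD_FAST b → push -4. Stack: [6, -4]
BINARY_OP % → 6 % -4 = -2. Stack: [-2]
LOAD_FAST w → push 416. Stack: [-2, 416]
BINARY_OP % → -2 % 416 = 414. Stack: [414]
STORE_FAST s → s=414. Stack: []
LOAD_FAST b → push -4. Stack: [-4]
LOAD_CONST → push 2. Stack: [-4, 2]
BINARY_OP << → -4 << 2 = -16. Stack: [-16]
STORE_FAST r → r=-16. Stack: []
LOAD_FAST s → push 414. Stack: [414]
LOAD_CONST → push 4. Stack: [414, 4]
BINARY_OP + → 414 + 4 = 418. Stack: [418]
STORE_FAST v → v=418. Stack: []
LOAD_FAST r → push -16. Stack: [-16]
LOAD_CONST → push 1. Stack: [-16, 1]
BINARY_OP + → -16 + 1 = -15. Stack: [-15]
LOAD_FAST m → push 312. Stack: [-15, 312]
LOAD_CONST → push 3. Stack: [-15, 312, 3]
BINARY_OP << → 312 << 3 = 2496. Stack: [-15, 2496]
BINARY_OP - → -15 - 2496 = -2511. Stack: [-2511]
STORE_FAST t → t=-2511. Stack: []
LOAD_FAST t → push -2511. Stack: [-2511]
RETURN_VALUE → return -2511.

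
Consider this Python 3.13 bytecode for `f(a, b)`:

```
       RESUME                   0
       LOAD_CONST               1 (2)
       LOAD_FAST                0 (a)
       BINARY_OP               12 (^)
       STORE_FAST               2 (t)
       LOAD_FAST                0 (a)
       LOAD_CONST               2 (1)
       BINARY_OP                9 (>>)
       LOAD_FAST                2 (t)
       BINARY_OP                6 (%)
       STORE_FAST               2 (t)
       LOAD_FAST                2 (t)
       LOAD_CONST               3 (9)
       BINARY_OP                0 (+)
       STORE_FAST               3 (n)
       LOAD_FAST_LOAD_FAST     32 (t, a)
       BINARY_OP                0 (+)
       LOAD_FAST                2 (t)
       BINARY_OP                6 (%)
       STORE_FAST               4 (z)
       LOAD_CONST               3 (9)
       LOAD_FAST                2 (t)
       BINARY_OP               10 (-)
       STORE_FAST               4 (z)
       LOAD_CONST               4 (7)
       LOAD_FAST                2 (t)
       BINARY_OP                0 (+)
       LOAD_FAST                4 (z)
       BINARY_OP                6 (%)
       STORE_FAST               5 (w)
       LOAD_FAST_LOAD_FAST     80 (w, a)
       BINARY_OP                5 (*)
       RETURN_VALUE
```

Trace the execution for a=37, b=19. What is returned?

LOAD_CONST → push 2. Stack: [2]
LOAD_FAST a → push 37. Stack: [2, 37]
BINARY_OP ^ → 2 ^ 37 = 39. Stack: [39]
STORE_FAST t → t=39. Stack: []
LOAD_FAST a → push 37. Stack: [37]
LOAD_CONST → push 1. Stack: [37, 1]
BINARY_OP >> → 37 >> 1 = 18. Stack: [18]
LOAD_FAST t → push 39. Stack: [18, 39]
BINARY_OP % → 18 % 39 = 18. Stack: [18]
STORE_FAST t → t=18. Stack: []
LOAD_FAST t → push 18. Stack: [18]
LOAD_CONST → push 9. Stack: [18, 9]
BINARY_OP + → 18 + 9 = 27. Stack: [27]
STORE_FAST n → n=27. Stack: []
LOAD_FAST_LOAD_FAST t,a → push 18,37. Stack: [18, 37]
BINARY_OP + → 18 + 37 = 55. Stack: [55]
LOAD_FAST t → push 18. Stack: [55, 18]
BINARY_OP % → 55 % 18 = 1. Stack: [1]
STORE_FAST z → z=1. Stack: []
LOAD_CONST → push 9. Stack: [9]
LOAD_FAST t → push 18. Stack: [9, 18]
BINARY_OP - → 9 - 18 = -9. Stack: [-9]
STORE_FAST z → z=-9. Stack: []
LOAD_CONST → push 7. Stack: [7]
LOAD_FAST t → push 18. Stack: [7, 18]
BINARY_OP + → 7 + 18 = 25. Stack: [25]
LOAD_FAST z → push -9. Stack: [25, -9]
BINARY_OP % → 25 % -9 = -2. Stack: [-2]
STORE_FAST w → w=-2. Stack: []
LOAD_FAST_LOAD_FAST w,a → push -2,37. Stack: [-2, 37]
BINARY_OP * → -2 * 37 = -74. Stack: [-74]
RETURN_VALUE → return -74.

-74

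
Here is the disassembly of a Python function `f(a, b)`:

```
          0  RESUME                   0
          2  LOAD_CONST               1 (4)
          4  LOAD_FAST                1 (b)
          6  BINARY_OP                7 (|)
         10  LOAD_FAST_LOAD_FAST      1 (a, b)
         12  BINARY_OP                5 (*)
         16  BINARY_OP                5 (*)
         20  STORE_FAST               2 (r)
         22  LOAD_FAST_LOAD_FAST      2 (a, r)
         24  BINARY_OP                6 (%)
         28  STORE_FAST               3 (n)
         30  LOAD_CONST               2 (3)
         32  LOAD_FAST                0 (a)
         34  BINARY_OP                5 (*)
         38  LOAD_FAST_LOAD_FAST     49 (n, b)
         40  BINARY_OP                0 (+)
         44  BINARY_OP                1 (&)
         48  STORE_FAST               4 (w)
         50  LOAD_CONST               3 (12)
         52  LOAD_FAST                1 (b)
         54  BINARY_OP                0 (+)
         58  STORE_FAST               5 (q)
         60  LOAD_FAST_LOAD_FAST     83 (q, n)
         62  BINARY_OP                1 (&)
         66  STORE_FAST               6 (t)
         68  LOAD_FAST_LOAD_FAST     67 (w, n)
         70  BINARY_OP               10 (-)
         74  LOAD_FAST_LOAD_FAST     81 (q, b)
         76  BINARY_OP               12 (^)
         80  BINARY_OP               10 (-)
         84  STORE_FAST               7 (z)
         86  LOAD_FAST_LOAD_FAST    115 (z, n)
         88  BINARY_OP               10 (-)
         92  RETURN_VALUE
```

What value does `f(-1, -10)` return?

LOAD_CONST → push 4. Stack: [4]
LOAD_FAST b → push -10. Stack: [4, -10]
BINARY_OP | → 4 | -10 = -10. Stack: [-10]
LOAD_FAST_LOAD_FAST a,b → push -1,-10. Stack: [-10, -1, -10]
BINARY_OP * → -1 * -10 = 10. Stack: [-10, 10]
BINARY_OP * → -10 * 10 = -100. Stack: [-100]
STORE_FAST r → r=-100. Stack: []
LOAD_FAST_LOAD_FAST a,r → push -1,-100. Stack: [-1, -100]
BINARY_OP % → -1 % -100 = -1. Stack: [-1]
STORE_FAST n → n=-1. Stack: []
LOAD_CONST → push 3. Stack: [3]
LOAD_FAST a → push -1. Stack: [3, -1]
BINARY_OP * → 3 * -1 = -3. Stack: [-3]
LOAD_FAST_LOAD_FAST n,b → push -1,-10. Stack: [-3, -1, -10]
BINARY_OP + → -1 + -10 = -11. Stack: [-3, -11]
BINARY_OP & → -3 & -11 = -11. Stack: [-11]
STORE_FAST w → w=-11. Stack: []
LOAD_CONST → push 12. Stack: [12]
LOAD_FAST b → push -10. Stack: [12, -10]
BINARY_OP + → 12 + -10 = 2. Stack: [2]
STORE_FAST q → q=2. Stack: []
LOAD_FAST_LOAD_FAST q,n → push 2,-1. Stack: [2, -1]
BINARY_OP & → 2 & -1 = 2. Stack: [2]
STORE_FAST t → t=2. Stack: []
LOAD_FAST_LOAD_FAST w,n → push -11,-1. Stack: [-11, -1]
BINARY_OP - → -11 - -1 = -10. Stack: [-10]
LOAD_FAST_LOAD_FAST q,b → push 2,-10. Stack: [-10, 2, -10]
BINARY_OP ^ → 2 ^ -10 = -12. Stack: [-10, -12]
BINARY_OP - → -10 - -12 = 2. Stack: [2]
STORE_FAST z → z=2. Stack: []
LOAD_FAST_LOAD_FAST z,n → push 2,-1. Stack: [2, -1]
BINARY_OP - → 2 - -1 = 3. Stack: [3]
RETURN_VALUE → return 3.

3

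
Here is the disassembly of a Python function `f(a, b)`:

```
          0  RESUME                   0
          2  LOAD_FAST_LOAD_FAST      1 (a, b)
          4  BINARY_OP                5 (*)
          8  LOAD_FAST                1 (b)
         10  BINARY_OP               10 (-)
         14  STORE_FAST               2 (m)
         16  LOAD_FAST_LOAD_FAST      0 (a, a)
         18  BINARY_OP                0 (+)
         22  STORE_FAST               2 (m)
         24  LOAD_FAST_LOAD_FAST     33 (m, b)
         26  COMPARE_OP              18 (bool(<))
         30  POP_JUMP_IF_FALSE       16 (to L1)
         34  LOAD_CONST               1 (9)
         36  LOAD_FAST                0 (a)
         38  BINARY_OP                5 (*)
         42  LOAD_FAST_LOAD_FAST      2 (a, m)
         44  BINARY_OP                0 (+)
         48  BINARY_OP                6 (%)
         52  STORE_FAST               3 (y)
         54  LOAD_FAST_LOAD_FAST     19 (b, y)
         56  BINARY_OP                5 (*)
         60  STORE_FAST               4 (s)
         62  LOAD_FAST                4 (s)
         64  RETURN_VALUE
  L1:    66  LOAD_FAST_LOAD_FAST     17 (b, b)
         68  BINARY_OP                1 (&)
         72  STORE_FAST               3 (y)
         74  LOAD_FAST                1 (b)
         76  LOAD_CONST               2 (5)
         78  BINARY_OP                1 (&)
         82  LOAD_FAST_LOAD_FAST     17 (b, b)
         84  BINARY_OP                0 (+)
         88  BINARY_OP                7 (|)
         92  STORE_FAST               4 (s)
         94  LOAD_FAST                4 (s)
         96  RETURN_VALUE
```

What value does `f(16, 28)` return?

LOAD_FAST_LOAD_FAST a,b → push 16,28. Stack: [16, 28]
BINARY_OP * → 16 * 28 = 448. Stack: [448]
LOAD_FAST b → push 28. Stack: [448, 28]
BINARY_OP - → 448 - 28 = 420. Stack: [420]
STORE_FAST m → m=420. Stack: []
LOAD_FAST_LOAD_FAST a,a → push 16,16. Stack: [16, 16]
BINARY_OP + → 16 + 16 = 32. Stack: [32]
STORE_FAST m → m=32. Stack: []
LOAD_FAST_LOAD_FAST m,b → push 32,28. Stack: [32, 28]
COMPARE_OP bool(<) → 32 vs 28 = False. Stack: [False]
POP_JUMP_IF_FALSE → pop False; jump. Stack: []
LOAD_FAST_LOAD_FAST b,b → push 28,28. Stack: [28, 28]
BINARY_OP & → 28 & 28 = 28. Stack: [28]
STORE_FAST y → y=28. Stack: []
LOAD_FAST b → push 28. Stack: [28]
LOAD_CONST → push 5. Stack: [28, 5]
BINARY_OP & → 28 & 5 = 4. Stack: [4]
LOAD_FAST_LOAD_FAST b,b → push 28,28. Stack: [4, 28, 28]
BINARY_OP + → 28 + 28 = 56. Stack: [4, 56]
BINARY_OP | → 4 | 56 = 60. Stack: [60]
STORE_FAST s → s=60. Stack: []
LOAD_FAST s → push 60. Stack: [60]
RETURN_VALUE → return 60.

60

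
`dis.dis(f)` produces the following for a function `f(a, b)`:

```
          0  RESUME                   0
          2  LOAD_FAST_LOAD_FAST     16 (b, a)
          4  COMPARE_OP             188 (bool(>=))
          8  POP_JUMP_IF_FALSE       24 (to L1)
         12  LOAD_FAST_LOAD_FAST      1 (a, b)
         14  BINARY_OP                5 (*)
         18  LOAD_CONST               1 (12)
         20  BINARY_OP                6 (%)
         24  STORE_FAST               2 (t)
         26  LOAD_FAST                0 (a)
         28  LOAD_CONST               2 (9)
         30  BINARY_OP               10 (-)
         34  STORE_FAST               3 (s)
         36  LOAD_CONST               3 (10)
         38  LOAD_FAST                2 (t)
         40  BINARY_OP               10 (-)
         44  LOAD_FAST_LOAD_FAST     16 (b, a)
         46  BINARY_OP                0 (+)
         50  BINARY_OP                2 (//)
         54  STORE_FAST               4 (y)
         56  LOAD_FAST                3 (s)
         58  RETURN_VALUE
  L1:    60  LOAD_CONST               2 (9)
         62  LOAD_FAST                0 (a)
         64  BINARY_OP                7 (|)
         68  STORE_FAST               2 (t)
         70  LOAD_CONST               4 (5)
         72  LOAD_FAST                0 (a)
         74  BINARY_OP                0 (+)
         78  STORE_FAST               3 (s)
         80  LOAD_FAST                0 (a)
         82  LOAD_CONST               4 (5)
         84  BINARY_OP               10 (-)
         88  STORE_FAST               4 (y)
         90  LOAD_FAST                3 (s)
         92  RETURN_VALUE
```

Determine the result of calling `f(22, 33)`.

LOAD_FAST_LOAD_FAST b,a → push 33,22. Stack: [33, 22]
COMPARE_OP bool(>=) → 33 vs 22 = True. Stack: [True]
POP_JUMP_IF_FALSE → pop True; no jump. Stack: []
LOAD_FAST_LOAD_FAST a,b → push 22,33. Stack: [22, 33]
BINARY_OP * → 22 * 33 = 726. Stack: [726]
LOAD_CONST → push 12. Stack: [726, 12]
BINARY_OP % → 726 % 12 = 6. Stack: [6]
STORE_FAST t → t=6. Stack: []
LOAD_FAST a → push 22. Stack: [22]
LOAD_CONST → push 9. Stack: [22, 9]
BINARY_OP - → 22 - 9 = 13. Stack: [13]
STORE_FAST s → s=13. Stack: []
LOAD_CONST → push 10. Stack: [10]
LOAD_FAST t → push 6. Stack: [10, 6]
BINARY_OP - → 10 - 6 = 4. Stack: [4]
LOAD_FAST_LOAD_FAST b,a → push 33,22. Stack: [4, 33, 22]
BINARY_OP + → 33 + 22 = 55. Stack: [4, 55]
BINARY_OP // → 4 // 55 = 0. Stack: [0]
STORE_FAST y → y=0. Stack: []
LOAD_FAST s → push 13. Stack: [13]
RETURN_VALUE → return 13.

13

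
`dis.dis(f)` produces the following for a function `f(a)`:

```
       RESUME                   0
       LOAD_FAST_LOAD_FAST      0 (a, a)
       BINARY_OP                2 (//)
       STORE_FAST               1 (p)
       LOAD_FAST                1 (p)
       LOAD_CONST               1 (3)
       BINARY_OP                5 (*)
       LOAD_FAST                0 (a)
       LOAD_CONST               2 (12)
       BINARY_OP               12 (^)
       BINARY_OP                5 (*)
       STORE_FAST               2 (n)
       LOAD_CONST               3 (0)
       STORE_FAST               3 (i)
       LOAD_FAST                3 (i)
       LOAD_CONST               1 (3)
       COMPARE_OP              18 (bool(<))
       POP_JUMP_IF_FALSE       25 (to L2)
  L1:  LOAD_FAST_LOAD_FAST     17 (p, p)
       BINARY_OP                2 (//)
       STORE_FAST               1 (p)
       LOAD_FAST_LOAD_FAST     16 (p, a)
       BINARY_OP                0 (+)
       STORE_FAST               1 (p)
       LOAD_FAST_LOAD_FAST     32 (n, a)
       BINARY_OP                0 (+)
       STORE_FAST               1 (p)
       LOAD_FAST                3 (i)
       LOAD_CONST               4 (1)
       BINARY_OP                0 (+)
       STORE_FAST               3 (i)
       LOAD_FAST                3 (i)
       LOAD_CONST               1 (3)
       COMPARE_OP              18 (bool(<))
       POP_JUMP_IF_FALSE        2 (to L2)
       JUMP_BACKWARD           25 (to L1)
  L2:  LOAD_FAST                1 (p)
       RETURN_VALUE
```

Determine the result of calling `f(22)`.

100

LOAD_FAST_LOAD_FAST a,a → push 22,22
BINARY_OP // → 22 // 22 = 1
STORE_FAST p → p=1
LOAD_FAST p → push 1
LOAD_CONST → push 3
BINARY_OP * → 1 * 3 = 3
LOAD_FAST a → push 22
LOAD_CONST → push 12
BINARY_OP ^ → 22 ^ 12 = 26
BINARY_OP * → 3 * 26 = 78
STORE_FAST n → n=78
LOAD_CONST → push 0
STORE_FAST i → i=0
LOAD_FAST i → push 0
LOAD_CONST → push 3
COMPARE_OP bool(<) → 0 vs 3 = True
POP_JUMP_IF_FALSE → pop True; no jump
LOAD_FAST_LOAD_FAST p,p → push 1,1
BINARY_OP // → 1 // 1 = 1
STORE_FAST p → p=1
LOAD_FAST_LOAD_FAST p,a → push 1,22
BINARY_OP + → 1 + 22 = 23
STORE_FAST p → p=23
LOAD_FAST_LOAD_FAST n,a → push 78,22
BINARY_OP + → 78 + 22 = 100
STORE_FAST p → p=100
LOAD_FAST i → push 0
LOAD_CONST → push 1
BINARY_OP + → 0 + 1 = 1
STORE_FAST i → i=1
LOAD_FAST i → push 1
LOAD_CONST → push 3
COMPARE_OP bool(<) → 1 vs 3 = True
POP_JUMP_IF_FALSE → pop True; no jump
LOAD_FAST_LOAD_FAST p,p → push 100,100
BINARY_OP // → 100 // 100 = 1
STORE_FAST p → p=1
LOAD_FAST_LOAD_FAST p,a → push 1,22
BINARY_OP + → 1 + 22 = 23
STORE_FAST p → p=23
LOAD_FAST_LOAD_FAST n,a → push 78,22
BINARY_OP + → 78 + 22 = 100
STORE_FAST p → p=100
LOAD_FAST i → push 1
LOAD_CONST → push 1
BINARY_OP + → 1 + 1 = 2
STORE_FAST i → i=2
LOAD_FAST i → push 2
LOAD_CONST → push 3
COMPARE_OP bool(<) → 2 vs 3 = True
POP_JUMP_IF_FALSE → pop True; no jump
LOAD_FAST_LOAD_FAST p,p → push 100,100
BINARY_OP // → 100 // 100 = 1
STORE_FAST p → p=1
LOAD_FAST_LOAD_FAST p,a → push 1,22
BINARY_OP + → 1 + 22 = 23
STORE_FAST p → p=23
LOAD_FAST_LOAD_FAST n,a → push 78,22
BINARY_OP + → 78 + 22 = 100
STORE_FAST p → p=100
LOAD_FAST i → push 2
LOAD_CONST → push 1
BINARY_OP + → 2 + 1 = 3
STORE_FAST i → i=3
LOAD_FAST i → push 3
LOAD_CONST → push 3
COMPARE_OP bool(<) → 3 vs 3 = False
POP_JUMP_IF_FALSE → pop False; jump
LOAD_FAST p → push 100
RETURN_VALUE → return 100.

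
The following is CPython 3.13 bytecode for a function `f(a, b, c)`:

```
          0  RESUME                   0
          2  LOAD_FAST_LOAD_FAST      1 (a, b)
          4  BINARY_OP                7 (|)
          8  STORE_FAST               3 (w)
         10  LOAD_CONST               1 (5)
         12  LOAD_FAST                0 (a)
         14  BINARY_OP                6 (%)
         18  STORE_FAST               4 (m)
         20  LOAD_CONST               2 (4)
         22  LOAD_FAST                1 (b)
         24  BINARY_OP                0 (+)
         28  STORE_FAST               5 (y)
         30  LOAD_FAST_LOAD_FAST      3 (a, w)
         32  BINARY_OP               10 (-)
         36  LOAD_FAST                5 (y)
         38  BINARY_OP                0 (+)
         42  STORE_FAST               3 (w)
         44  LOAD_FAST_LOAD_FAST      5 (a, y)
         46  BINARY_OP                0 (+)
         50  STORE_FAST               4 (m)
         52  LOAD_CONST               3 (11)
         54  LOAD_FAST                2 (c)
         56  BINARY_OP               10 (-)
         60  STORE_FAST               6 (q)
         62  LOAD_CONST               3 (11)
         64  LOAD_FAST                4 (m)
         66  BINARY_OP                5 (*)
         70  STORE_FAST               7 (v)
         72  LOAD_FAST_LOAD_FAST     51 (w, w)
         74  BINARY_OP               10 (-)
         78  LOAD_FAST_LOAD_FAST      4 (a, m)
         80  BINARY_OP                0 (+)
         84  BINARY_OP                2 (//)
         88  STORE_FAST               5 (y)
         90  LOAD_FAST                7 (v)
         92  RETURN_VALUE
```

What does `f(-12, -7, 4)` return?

-165

LOAD_FAST_LOAD_FAST a,b → push -12,-7. Stack: [-12, -7]
BINARY_OP | → -12 | -7 = -3. Stack: [-3]
STORE_FAST w → w=-3. Stack: []
LOAD_CONST → push 5. Stack: [5]
LOAD_FAST a → push -12. Stack: [5, -12]
BINARY_OP % → 5 % -12 = -7. Stack: [-7]
STORE_FAST m → m=-7. Stack: []
LOAD_CONST → push 4. Stack: [4]
LOAD_FAST b → push -7. Stack: [4, -7]
BINARY_OP + → 4 + -7 = -3. Stack: [-3]
STORE_FAST y → y=-3. Stack: []
LOAD_FAST_LOAD_FAST a,w → push -12,-3. Stack: [-12, -3]
BINARY_OP - → -12 - -3 = -9. Stack: [-9]
LOAD_FAST y → push -3. Stack: [-9, -3]
BINARY_OP + → -9 + -3 = -12. Stack: [-12]
STORE_FAST w → w=-12. Stack: []
LOAD_FAST_LOAD_FAST a,y → push -12,-3. Stack: [-12, -3]
BINARY_OP + → -12 + -3 = -15. Stack: [-15]
STORE_FAST m → m=-15. Stack: []
LOAD_CONST → push 11. Stack: [11]
LOAD_FAST c → push 4. Stack: [11, 4]
BINARY_OP - → 11 - 4 = 7. Stack: [7]
STORE_FAST q → q=7. Stack: []
LOAD_CONST → push 11. Stack: [11]
LOAD_FAST m → push -15. Stack: [11, -15]
BINARY_OP * → 11 * -15 = -165. Stack: [-165]
STORE_FAST v → v=-165. Stack: []
LOAD_FAST_LOAD_FAST w,w → push -12,-12. Stack: [-12, -12]
BINARY_OP - → -12 - -12 = 0. Stack: [0]
LOAD_FAST_LOAD_FAST a,m → push -12,-15. Stack: [0, -12, -15]
BINARY_OP + → -12 + -15 = -27. Stack: [0, -27]
BINARY_OP // → 0 // -27 = 0. Stack: [0]
STORE_FAST y → y=0. Stack: []
LOAD_FAST v → push -165. Stack: [-165]
RETURN_VALUE → return -165.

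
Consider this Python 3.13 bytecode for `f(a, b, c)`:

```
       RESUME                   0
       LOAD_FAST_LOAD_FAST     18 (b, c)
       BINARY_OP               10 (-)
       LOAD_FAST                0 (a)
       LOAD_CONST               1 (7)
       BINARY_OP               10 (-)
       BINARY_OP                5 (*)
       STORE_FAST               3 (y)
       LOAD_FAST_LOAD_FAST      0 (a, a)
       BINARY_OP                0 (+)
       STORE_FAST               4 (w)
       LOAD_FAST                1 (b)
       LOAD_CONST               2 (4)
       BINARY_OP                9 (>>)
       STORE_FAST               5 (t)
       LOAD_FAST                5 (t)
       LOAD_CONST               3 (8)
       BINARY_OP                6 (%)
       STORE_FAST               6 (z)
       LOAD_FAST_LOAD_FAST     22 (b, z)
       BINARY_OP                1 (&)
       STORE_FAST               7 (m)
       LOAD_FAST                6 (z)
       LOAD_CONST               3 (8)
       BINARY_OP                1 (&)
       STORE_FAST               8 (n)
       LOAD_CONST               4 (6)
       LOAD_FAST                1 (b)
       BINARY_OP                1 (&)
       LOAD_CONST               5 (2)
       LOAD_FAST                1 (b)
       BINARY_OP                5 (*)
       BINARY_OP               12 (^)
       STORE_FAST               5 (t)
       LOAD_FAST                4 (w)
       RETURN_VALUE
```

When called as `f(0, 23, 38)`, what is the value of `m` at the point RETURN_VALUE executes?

LOAD_FAST_LOAD_FAST b,c → push 23,38. Stack: [23, 38]
BINARY_OP - → 23 - 38 = -15. Stack: [-15]
LOAD_FAST a → push 0. Stack: [-15, 0]
LOAD_CONST → push 7. Stack: [-15, 0, 7]
BINARY_OP - → 0 - 7 = -7. Stack: [-15, -7]
BINARY_OP * → -15 * -7 = 105. Stack: [105]
STORE_FAST y → y=105. Stack: []
LOAD_FAST_LOAD_FAST a,a → push 0,0. Stack: [0, 0]
BINARY_OP + → 0 + 0 = 0. Stack: [0]
STORE_FAST w → w=0. Stack: []
LOAD_FAST b → push 23. Stack: [23]
LOAD_CONST → push 4. Stack: [23, 4]
BINARY_OP >> → 23 >> 4 = 1. Stack: [1]
STORE_FAST t → t=1. Stack: []
LOAD_FAST t → push 1. Stack: [1]
LOAD_CONST → push 8. Stack: [1, 8]
BINARY_OP % → 1 % 8 = 1. Stack: [1]
STORE_FAST z → z=1. Stack: []
LOAD_FAST_LOAD_FAST b,z → push 23,1. Stack: [23, 1]
BINARY_OP & → 23 & 1 = 1. Stack: [1]
STORE_FAST m → m=1. Stack: []
LOAD_FAST z → push 1. Stack: [1]
LOAD_CONST → push 8. Stack: [1, 8]
BINARY_OP & → 1 & 8 = 0. Stack: [0]
STORE_FAST n → n=0. Stack: []
LOAD_CONST → push 6. Stack: [6]
LOAD_FAST b → push 23. Stack: [6, 23]
BINARY_OP & → 6 & 23 = 6. Stack: [6]
LOAD_CONST → push 2. Stack: [6, 2]
LOAD_FAST b → push 23. Stack: [6, 2, 23]
BINARY_OP * → 2 * 23 = 46. Stack: [6, 46]
BINARY_OP ^ → 6 ^ 46 = 40. Stack: [40]
STORE_FAST t → t=40. Stack: []
LOAD_FAST w → push 0. Stack: [0]
RETURN_VALUE → return 0.

1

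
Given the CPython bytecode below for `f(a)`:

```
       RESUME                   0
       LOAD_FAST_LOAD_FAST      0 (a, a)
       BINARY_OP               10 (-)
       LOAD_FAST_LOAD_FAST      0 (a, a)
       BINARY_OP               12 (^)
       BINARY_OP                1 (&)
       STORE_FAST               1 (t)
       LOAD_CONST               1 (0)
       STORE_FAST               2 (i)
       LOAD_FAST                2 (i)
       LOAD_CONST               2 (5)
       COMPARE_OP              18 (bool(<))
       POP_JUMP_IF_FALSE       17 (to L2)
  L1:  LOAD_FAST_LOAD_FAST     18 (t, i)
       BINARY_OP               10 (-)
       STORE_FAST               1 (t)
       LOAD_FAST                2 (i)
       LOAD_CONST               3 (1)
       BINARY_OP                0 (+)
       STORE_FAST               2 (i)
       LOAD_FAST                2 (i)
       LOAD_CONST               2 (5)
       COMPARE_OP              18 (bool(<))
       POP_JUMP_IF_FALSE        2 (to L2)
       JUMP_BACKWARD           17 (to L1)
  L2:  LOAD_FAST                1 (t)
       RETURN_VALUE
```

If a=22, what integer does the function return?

-10

LOAD_FAST_LOAD_FAST a,a → push 22,22
BINARY_OP - → 22 - 22 = 0
LOAD_FAST_LOAD_FAST a,a → push 22,22
BINARY_OP ^ → 22 ^ 22 = 0
BINARY_OP & → 0 & 0 = 0
STORE_FAST t → t=0
LOAD_CONST → push 0
STORE_FAST i → i=0
LOAD_FAST i → push 0
LOAD_CONST → push 5
COMPARE_OP bool(<) → 0 vs 5 = True
POP_JUMP_IF_FALSE → pop True; no jump
LOAD_FAST_LOAD_FAST t,i → push 0,0
BINARY_OP - → 0 - 0 = 0
STORE_FAST t → t=0
LOAD_FAST i → push 0
LOAD_CONST → push 1
BINARY_OP + → 0 + 1 = 1
STORE_FAST i → i=1
LOAD_FAST i → push 1
LOAD_CONST → push 5
COMPARE_OP bool(<) → 1 vs 5 = True
POP_JUMP_IF_FALSE → pop True; no jump
LOAD_FAST_LOAD_FAST t,i → push 0,1
BINARY_OP - → 0 - 1 = -1
STORE_FAST t → t=-1
LOAD_FAST i → push 1
LOAD_CONST → push 1
BINARY_OP + → 1 + 1 = 2
STORE_FAST i → i=2
LOAD_FAST i → push 2
LOAD_CONST → push 5
COMPARE_OP bool(<) → 2 vs 5 = True
POP_JUMP_IF_FALSE → pop True; no jump
LOAD_FAST_LOAD_FAST t,i → push -1,2
BINARY_OP - → -1 - 2 = -3
STORE_FAST t → t=-3
LOAD_FAST i → push 2
LOAD_CONST → push 1
BINARY_OP + → 2 + 1 = 3
STORE_FAST i → i=3
LOAD_FAST i → push 3
LOAD_CONST → push 5
COMPARE_OP bool(<) → 3 vs 5 = True
POP_JUMP_IF_FALSE → pop True; no jump
LOAD_FAST_LOAD_FAST t,i → push -3,3
BINARY_OP - → -3 - 3 = -6
STORE_FAST t → t=-6
LOAD_FAST i → push 3
LOAD_CONST → push 1
BINARY_OP + → 3 + 1 = 4
STORE_FAST i → i=4
LOAD_FAST i → push 4
LOAD_CONST → push 5
COMPARE_OP bool(<) → 4 vs 5 = True
POP_JUMP_IF_FALSE → pop True; no jump
LOAD_FAST_LOAD_FAST t,i → push -6,4
BINARY_OP - → -6 - 4 = -10
STORE_FAST t → t=-10
LOAD_FAST i → push 4
LOAD_CONST → push 1
BINARY_OP + → 4 + 1 = 5
STORE_FAST i → i=5
LOAD_FAST i → push 5
LOAD_CONST → push 5
COMPARE_OP bool(<) → 5 vs 5 = False
POP_JUMP_IF_FALSE → pop False; jump
LOAD_FAST t → push -10
RETURN_VALUE → return -10.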